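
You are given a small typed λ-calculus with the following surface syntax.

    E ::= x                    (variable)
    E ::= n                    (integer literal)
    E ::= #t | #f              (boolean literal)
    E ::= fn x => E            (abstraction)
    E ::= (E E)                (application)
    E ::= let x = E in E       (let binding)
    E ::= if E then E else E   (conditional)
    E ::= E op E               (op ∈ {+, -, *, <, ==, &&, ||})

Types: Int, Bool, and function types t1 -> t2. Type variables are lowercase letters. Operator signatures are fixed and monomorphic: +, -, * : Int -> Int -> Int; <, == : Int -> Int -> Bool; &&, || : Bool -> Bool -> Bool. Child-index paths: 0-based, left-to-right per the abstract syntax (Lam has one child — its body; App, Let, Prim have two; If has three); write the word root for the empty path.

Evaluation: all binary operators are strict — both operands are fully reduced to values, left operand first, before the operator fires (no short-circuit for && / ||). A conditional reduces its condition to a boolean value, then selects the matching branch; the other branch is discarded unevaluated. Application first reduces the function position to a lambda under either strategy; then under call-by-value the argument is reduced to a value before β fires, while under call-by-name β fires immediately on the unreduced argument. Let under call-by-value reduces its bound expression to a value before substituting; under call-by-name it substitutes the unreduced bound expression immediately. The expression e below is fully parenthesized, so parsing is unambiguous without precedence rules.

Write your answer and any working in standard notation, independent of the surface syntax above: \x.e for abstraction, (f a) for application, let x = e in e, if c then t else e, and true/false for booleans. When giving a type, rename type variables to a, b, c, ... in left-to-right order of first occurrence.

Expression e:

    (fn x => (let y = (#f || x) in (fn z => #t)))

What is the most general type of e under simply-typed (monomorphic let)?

Answer: Bool -> a -> Bool

Derivation:
  unify Bool ~ Bool
x : a
  unify a ~ Bool
let y : Bool
\z._ : b -> Bool
\x._ : Bool -> b -> Bool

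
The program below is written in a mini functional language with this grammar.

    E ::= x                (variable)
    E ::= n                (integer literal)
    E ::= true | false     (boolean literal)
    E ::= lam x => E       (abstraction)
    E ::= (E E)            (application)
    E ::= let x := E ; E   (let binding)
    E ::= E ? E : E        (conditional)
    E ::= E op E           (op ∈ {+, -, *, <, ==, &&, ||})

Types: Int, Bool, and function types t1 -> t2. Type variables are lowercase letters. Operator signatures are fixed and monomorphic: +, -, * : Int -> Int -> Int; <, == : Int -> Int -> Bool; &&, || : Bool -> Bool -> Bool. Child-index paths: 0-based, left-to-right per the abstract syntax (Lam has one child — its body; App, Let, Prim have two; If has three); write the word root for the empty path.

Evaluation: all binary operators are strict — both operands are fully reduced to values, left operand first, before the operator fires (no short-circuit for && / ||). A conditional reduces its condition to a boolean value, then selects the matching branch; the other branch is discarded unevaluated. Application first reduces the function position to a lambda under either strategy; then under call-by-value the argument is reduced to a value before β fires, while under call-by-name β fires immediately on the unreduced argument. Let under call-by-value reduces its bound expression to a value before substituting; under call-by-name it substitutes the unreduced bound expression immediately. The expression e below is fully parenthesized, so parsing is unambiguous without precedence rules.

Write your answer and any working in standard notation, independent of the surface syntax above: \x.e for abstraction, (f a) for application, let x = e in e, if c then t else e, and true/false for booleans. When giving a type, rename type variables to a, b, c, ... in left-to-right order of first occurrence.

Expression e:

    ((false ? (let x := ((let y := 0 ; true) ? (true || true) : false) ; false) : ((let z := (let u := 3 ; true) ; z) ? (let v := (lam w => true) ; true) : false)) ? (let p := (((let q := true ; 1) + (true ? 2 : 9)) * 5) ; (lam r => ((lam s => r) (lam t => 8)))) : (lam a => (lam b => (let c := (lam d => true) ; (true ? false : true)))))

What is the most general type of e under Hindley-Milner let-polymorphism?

Derivation:
  unify Bool ~ Bool
let y : Int
  unify Bool ~ Bool
  unify Bool ~ Bool
  unify Bool ~ Bool
  unify Bool ~ Bool
let x : Bool
let u : Int
let z : Bool
z : Bool
  unify Bool ~ Bool
\w._ : a -> Bool
let v : forall. a -> Bool
  unify Bool ~ Bool
  unify Bool ~ Bool
  unify Bool ~ Bool
let q : Bool
  unify Int ~ Int
  unify Bool ~ Bool
  unify Int ~ Int
  unify Int ~ Int
  unify Int ~ Int
  unify Int ~ Int
let p : Int
r : b
\s._ : c -> b
\t._ : d -> Int
  unify c -> b ~ (d -> Int) -> e
  unify c ~ d -> Int
  unify b ~ e
_ _ : e
\r._ : e -> e
\d._ : h -> Bool
let c : forall. h -> Bool
  unify Bool ~ Bool
  unify Bool ~ Bool
\b._ : g -> Bool
\a._ : f -> g -> Bool
  unify e -> e ~ f -> g -> Bool
  unify e ~ f
  unify f ~ g -> Bool

Answer: (a -> Bool) -> a -> Bool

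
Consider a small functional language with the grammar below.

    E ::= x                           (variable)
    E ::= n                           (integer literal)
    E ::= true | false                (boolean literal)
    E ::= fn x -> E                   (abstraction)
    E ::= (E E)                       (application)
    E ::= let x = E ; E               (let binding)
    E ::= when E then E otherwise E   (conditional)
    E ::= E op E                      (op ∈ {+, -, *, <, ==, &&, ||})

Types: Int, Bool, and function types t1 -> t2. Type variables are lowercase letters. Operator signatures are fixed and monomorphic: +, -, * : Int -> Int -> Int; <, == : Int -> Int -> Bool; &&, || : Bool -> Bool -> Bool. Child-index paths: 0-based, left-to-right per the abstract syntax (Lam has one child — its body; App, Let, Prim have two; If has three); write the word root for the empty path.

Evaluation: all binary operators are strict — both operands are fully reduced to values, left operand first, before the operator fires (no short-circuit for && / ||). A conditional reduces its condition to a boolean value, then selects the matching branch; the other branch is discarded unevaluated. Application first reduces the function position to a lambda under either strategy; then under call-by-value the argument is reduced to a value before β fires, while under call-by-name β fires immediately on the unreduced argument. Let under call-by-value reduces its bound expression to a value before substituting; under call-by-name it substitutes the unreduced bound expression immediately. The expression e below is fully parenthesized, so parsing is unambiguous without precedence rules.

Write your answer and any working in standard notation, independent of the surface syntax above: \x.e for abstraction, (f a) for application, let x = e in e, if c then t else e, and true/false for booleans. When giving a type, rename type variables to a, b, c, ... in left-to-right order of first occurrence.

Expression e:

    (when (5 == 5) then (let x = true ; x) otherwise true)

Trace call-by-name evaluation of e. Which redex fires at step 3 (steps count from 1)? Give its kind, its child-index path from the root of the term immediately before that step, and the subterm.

Answer: let at root : (let x = true in x)

Trace:
step 0: (if (5 == 5) then (let x = true in x) else true)
step 1: [delta@0] (if true then (let x = true in x) else true)
step 2: [if@root] (let x = true in x)
step 3: [let@root] true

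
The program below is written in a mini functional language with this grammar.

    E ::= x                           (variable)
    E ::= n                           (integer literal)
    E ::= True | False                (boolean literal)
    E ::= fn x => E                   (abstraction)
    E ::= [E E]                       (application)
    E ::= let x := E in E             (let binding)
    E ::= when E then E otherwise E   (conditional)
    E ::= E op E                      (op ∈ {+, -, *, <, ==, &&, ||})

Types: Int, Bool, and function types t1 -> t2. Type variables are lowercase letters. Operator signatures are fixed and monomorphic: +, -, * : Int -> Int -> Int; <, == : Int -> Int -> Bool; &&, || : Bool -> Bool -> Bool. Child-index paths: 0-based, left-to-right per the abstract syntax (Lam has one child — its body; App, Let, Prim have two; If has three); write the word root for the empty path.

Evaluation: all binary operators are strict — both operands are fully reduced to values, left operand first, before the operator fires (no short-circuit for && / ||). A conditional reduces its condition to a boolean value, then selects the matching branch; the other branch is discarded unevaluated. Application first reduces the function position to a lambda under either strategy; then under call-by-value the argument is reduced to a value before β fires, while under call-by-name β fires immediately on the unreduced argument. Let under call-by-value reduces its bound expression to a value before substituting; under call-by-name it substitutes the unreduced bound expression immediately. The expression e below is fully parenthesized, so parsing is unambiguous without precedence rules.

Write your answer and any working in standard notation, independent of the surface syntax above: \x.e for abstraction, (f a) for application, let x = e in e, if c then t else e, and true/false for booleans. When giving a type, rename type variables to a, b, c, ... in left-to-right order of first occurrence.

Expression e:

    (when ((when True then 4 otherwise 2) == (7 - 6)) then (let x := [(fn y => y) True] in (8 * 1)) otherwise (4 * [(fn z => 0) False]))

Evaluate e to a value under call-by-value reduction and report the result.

Answer: 0

Working:
step 0: (if ((if true then 4 else 2) == (7 - 6)) then (let x = ((\y.y) true) in (8 * 1)) else (4 * ((\z.0) false)))
step 1: [if@0.0] (if (4 == (7 - 6)) then (let x = ((\y.y) true) in (8 * 1)) else (4 * ((\z.0) false)))
step 2: [delta@0.1] (if (4 == 1) then (let x = ((\y.y) true) in (8 * 1)) else (4 * ((\z.0) false)))
step 3: [delta@0] (if false then (let x = ((\y.y) true) in (8 * 1)) else (4 * ((\z.0) false)))
step 4: [if@root] (4 * ((\z.0) false))
step 5: [beta@1] (4 * 0)
step 6: [delta@root] 0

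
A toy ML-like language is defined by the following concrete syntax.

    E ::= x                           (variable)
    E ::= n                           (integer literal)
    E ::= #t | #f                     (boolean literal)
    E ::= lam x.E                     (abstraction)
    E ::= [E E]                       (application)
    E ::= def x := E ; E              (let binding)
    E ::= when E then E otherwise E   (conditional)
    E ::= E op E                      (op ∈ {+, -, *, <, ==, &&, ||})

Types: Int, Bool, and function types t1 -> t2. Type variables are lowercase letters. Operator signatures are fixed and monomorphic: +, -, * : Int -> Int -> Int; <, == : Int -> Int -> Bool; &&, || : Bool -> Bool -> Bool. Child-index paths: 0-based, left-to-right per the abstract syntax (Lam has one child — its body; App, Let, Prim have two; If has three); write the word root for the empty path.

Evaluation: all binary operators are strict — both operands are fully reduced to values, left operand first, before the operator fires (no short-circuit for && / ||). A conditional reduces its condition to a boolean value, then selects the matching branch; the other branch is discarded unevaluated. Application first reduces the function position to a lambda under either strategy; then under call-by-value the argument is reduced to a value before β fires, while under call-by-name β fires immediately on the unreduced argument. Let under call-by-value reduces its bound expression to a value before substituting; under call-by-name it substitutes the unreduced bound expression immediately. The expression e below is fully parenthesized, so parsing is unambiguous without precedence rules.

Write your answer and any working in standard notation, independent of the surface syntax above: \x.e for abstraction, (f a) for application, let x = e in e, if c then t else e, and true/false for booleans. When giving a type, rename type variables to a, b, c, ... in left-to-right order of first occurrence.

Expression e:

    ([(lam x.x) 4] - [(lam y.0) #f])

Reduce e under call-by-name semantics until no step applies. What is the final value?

Answer: 4

Trace:
step 0: (((\x.x) 4) - ((\y.0) false))
step 1: [beta@0] (4 - ((\y.0) false))
step 2: [beta@1] (4 - 0)
step 3: [delta@root] 4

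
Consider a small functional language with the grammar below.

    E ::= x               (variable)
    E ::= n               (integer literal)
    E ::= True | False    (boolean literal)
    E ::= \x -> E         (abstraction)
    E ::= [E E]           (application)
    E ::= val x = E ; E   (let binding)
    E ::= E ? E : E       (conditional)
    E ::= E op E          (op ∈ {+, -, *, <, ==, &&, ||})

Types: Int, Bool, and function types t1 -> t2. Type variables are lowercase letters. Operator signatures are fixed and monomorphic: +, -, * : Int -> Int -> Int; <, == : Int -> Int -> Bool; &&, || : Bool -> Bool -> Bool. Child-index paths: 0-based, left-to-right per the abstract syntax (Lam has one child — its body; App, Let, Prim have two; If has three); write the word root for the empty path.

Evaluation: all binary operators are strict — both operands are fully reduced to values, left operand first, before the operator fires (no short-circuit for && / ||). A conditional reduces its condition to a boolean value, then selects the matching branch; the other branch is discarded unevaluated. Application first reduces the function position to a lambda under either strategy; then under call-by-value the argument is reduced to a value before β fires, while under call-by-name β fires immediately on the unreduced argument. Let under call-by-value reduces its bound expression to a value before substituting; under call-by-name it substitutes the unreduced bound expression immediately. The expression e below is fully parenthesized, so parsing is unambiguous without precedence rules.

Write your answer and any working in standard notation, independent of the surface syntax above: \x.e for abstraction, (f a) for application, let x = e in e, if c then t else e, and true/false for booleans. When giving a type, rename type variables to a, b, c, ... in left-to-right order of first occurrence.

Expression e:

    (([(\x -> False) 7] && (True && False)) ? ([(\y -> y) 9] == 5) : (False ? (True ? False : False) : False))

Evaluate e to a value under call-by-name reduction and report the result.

Derivation:
step 0: (if (((\x.false) 7) && (true && false)) then (((\y.y) 9) == 5) else (if false then (if true then false else false) else false))
step 1: [beta@0.0] (if (false && (true && false)) then (((\y.y) 9) == 5) else (if false then (if true then false else false) else false))
step 2: [delta@0.1] (if (false && false) then (((\y.y) 9) == 5) else (if false then (if true then false else false) else false))
step 3: [delta@0] (if false then (((\y.y) 9) == 5) else (if false then (if true then false else false) else false))
step 4: [if@root] (if false then (if true then false else false) else false)
step 5: [if@root] false

Answer: false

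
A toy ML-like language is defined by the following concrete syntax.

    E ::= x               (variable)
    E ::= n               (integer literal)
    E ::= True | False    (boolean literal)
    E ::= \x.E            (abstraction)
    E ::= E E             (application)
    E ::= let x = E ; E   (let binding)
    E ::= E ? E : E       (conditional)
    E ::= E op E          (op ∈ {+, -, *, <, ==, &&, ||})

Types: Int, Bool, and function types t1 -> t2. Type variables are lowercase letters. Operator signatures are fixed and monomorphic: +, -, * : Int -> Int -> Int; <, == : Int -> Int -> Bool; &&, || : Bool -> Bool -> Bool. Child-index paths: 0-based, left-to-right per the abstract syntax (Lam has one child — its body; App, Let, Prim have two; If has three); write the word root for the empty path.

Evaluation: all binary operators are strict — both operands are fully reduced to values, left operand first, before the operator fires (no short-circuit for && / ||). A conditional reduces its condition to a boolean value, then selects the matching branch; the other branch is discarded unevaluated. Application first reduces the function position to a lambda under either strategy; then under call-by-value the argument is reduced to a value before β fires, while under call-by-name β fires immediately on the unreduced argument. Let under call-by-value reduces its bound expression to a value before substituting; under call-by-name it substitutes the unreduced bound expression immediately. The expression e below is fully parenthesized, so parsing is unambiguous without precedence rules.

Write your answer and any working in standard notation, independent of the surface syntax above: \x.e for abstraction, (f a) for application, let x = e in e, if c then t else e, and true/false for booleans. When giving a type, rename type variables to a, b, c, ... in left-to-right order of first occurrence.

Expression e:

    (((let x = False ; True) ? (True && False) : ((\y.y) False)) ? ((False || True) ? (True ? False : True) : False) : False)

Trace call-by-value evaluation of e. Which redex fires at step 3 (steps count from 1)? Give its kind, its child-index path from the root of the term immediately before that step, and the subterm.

Derivation:
step 0: (if (if (let x = false in true) then (true && false) else ((\y.y) false)) then (if (false || true) then (if true then false else true) else false) else false)
step 1: [let@0.0] (if (if true then (true && false) else ((\y.y) false)) then (if (false || true) then (if true then false else true) else false) else false)
step 2: [if@0] (if (true && false) then (if (false || true) then (if true then false else true) else false) else false)
step 3: [delta@0] (if false then (if (false || true) then (if true then false else true) else false) else false)

Answer: delta at 0 : (true && false)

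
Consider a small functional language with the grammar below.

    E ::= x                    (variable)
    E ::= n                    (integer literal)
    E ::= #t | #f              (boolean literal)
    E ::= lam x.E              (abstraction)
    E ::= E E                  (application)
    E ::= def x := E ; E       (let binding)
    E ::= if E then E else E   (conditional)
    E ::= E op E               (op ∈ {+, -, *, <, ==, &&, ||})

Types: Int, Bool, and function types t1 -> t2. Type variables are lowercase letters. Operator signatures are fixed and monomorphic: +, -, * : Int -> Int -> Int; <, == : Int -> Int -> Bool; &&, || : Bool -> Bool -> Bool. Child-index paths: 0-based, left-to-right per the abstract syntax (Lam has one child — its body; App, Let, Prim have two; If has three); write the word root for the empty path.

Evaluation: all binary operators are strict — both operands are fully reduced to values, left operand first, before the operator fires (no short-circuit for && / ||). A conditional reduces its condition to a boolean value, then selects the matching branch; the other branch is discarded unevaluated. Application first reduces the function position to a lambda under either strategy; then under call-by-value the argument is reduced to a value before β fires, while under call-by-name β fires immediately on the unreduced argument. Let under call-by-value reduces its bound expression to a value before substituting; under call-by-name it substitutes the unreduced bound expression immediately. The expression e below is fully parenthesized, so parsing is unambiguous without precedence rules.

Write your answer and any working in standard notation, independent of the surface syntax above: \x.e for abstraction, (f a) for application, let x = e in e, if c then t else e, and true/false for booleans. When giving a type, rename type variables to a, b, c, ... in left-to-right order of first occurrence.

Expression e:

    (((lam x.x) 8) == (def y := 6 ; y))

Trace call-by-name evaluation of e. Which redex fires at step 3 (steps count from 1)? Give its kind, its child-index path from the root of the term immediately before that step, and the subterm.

Working:
step 0: (((\x.x) 8) == (let y = 6 in y))
step 1: [beta@0] (8 == (let y = 6 in y))
step 2: [let@1] (8 == 6)
step 3: [delta@root] false

Answer: delta at root : (8 == 6)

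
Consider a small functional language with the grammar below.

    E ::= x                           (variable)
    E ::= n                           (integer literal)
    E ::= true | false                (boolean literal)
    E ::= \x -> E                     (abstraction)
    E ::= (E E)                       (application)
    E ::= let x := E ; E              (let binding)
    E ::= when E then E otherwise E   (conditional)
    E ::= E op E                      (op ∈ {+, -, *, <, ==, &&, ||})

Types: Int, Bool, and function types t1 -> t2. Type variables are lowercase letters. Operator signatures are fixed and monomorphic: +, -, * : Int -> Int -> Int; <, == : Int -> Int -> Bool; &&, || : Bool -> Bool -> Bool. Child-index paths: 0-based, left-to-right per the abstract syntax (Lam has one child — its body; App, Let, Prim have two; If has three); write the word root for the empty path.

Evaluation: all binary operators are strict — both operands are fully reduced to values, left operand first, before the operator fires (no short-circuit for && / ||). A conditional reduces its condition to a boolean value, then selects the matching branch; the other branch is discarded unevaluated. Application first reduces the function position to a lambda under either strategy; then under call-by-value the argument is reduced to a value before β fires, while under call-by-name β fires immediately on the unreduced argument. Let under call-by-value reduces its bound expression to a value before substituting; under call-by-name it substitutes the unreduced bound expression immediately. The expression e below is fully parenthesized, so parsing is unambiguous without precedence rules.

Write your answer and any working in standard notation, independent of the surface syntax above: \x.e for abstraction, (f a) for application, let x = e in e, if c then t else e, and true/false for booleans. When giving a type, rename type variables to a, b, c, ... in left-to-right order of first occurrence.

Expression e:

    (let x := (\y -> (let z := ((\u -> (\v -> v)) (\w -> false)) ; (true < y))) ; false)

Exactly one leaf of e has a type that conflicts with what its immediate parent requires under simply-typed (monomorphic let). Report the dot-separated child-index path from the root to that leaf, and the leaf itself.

Working:
v : c
\v._ : c -> c
\u._ : b -> c -> c
\w._ : d -> Bool
  unify b -> c -> c ~ (d -> Bool) -> e
  unify b ~ d -> Bool
  unify c -> c ~ e
_ _ : c -> c
let z : c -> c
  unify Bool ~ Int
  FAIL: mismatch Bool ~ Int

Answer: 0.0.1.0 : true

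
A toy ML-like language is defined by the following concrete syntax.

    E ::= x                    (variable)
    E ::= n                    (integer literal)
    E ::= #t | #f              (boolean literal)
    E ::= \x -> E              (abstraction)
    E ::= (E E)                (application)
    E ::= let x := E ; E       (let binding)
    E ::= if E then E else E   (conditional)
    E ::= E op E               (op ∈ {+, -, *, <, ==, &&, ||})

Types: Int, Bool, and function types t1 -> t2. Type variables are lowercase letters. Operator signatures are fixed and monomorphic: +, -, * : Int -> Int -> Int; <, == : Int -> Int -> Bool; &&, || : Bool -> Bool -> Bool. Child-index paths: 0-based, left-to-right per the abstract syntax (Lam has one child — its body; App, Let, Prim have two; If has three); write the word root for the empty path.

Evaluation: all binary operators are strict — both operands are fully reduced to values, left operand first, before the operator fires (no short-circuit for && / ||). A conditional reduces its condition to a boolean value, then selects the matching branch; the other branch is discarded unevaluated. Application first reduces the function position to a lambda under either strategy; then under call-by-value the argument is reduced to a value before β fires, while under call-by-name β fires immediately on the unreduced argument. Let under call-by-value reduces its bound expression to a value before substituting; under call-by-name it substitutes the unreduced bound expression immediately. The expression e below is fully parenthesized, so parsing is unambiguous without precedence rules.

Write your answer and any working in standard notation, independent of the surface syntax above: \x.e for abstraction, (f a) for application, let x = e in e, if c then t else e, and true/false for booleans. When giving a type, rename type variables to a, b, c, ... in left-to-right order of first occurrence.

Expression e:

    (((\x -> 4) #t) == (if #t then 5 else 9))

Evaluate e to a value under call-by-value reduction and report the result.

Answer: false

Derivation:
step 0: (((\x.4) true) == (if true then 5 else 9))
step 1: [beta@0] (4 == (if true then 5 else 9))
step 2: [if@1] (4 == 5)
step 3: [delta@root] false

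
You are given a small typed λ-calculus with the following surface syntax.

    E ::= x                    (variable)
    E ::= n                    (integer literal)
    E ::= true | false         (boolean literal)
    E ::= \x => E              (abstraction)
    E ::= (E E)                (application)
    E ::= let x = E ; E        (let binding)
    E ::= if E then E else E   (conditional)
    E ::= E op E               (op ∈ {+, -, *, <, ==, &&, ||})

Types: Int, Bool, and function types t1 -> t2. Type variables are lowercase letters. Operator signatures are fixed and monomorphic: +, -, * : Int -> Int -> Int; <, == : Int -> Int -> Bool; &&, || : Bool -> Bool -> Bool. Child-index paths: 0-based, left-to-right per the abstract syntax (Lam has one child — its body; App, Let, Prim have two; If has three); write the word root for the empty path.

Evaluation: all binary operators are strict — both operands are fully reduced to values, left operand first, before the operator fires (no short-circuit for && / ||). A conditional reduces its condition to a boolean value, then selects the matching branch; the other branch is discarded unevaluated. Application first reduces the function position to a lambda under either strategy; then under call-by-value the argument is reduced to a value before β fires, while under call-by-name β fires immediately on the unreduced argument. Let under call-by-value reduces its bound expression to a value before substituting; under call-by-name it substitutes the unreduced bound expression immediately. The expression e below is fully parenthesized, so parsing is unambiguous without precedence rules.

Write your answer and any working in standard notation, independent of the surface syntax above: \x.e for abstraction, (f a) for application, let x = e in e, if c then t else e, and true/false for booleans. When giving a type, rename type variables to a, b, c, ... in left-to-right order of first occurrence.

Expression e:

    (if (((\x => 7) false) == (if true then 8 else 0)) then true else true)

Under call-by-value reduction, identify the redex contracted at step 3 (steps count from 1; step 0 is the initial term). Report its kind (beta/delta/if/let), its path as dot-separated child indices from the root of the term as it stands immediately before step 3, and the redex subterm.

Trace:
step 0: (if (((\x.7) false) == (if true then 8 else 0)) then true else true)
step 1: [beta@0.0] (if (7 == (if true then 8 else 0)) then true else true)
step 2: [if@0.1] (if (7 == 8) then true else true)
step 3: [delta@0] (if false then true else true)

Answer: delta at 0 : (7 == 8)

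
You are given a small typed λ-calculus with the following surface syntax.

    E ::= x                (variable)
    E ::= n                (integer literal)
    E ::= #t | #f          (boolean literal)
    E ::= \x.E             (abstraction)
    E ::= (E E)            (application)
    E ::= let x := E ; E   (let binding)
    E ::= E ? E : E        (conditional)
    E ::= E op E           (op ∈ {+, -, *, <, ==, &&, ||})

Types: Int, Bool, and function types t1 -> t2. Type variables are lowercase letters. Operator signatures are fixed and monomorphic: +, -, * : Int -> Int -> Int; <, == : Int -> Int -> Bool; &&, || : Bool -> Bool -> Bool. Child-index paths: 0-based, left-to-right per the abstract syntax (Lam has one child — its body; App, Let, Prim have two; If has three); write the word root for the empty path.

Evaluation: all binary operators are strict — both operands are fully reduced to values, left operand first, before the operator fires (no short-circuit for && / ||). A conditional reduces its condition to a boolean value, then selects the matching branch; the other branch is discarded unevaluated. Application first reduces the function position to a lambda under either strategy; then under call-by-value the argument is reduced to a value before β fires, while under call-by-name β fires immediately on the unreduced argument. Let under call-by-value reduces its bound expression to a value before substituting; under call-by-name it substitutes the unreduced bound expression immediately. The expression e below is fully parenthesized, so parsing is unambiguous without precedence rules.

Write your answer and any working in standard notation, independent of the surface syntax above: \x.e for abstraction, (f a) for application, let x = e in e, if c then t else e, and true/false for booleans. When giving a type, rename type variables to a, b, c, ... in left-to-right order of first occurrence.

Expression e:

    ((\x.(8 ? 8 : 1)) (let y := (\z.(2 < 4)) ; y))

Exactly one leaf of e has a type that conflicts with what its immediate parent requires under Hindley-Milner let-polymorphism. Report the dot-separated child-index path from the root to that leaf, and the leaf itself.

Derivation:
  unify Int ~ Bool
  FAIL: mismatch Int ~ Bool

Answer: 0.0.0 : 8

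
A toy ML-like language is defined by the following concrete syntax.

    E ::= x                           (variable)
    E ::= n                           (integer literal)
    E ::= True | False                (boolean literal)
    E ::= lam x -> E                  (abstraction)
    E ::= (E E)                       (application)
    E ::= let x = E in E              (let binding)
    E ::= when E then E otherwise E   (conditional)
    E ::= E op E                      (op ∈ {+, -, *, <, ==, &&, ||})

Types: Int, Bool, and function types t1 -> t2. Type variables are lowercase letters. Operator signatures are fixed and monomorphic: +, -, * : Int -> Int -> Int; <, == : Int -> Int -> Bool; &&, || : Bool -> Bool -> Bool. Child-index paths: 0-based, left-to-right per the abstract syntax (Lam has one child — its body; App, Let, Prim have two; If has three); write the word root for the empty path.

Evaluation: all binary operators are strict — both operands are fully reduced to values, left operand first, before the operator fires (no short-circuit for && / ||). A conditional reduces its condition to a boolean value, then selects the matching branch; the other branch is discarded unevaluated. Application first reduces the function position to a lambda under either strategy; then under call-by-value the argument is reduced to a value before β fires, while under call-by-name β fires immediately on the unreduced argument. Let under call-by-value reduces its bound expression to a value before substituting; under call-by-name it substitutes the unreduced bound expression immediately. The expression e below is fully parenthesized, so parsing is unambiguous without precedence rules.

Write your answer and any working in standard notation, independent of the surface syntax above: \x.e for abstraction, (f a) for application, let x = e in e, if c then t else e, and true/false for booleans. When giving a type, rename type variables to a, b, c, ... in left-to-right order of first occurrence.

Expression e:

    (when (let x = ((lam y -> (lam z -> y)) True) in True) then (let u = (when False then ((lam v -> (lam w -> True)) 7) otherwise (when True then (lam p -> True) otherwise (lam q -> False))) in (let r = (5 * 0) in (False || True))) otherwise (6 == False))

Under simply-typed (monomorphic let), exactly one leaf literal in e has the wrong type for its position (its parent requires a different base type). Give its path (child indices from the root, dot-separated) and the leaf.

Trace:
y : a
\z._ : b -> a
\y._ : a -> b -> a
  unify a -> b -> a ~ Bool -> c
  unify a ~ Bool
  unify b -> Bool ~ c
_ _ : b -> Bool
let x : b -> Bool
  unify Bool ~ Bool
  unify Bool ~ Bool
\w._ : e -> Bool
\v._ : d -> e -> Bool
  unify d -> e -> Bool ~ Int -> f
  unify d ~ Int
  unify e -> Bool ~ f
_ _ : e -> Bool
  unify Bool ~ Bool
\p._ : g -> Bool
\q._ : h -> Bool
  unify g -> Bool ~ h -> Bool
  unify g ~ h
  unify Bool ~ Bool
  unify e -> Bool ~ h -> Bool
  unify e ~ h
  unify Bool ~ Bool
let u : h -> Bool
  unify Int ~ Int
  unify Int ~ Int
let r : Int
  unify Bool ~ Bool
  unify Bool ~ Bool
  unify Int ~ Int
  unify Bool ~ Int
  FAIL: mismatch Bool ~ Int

Answer: 2.1 : false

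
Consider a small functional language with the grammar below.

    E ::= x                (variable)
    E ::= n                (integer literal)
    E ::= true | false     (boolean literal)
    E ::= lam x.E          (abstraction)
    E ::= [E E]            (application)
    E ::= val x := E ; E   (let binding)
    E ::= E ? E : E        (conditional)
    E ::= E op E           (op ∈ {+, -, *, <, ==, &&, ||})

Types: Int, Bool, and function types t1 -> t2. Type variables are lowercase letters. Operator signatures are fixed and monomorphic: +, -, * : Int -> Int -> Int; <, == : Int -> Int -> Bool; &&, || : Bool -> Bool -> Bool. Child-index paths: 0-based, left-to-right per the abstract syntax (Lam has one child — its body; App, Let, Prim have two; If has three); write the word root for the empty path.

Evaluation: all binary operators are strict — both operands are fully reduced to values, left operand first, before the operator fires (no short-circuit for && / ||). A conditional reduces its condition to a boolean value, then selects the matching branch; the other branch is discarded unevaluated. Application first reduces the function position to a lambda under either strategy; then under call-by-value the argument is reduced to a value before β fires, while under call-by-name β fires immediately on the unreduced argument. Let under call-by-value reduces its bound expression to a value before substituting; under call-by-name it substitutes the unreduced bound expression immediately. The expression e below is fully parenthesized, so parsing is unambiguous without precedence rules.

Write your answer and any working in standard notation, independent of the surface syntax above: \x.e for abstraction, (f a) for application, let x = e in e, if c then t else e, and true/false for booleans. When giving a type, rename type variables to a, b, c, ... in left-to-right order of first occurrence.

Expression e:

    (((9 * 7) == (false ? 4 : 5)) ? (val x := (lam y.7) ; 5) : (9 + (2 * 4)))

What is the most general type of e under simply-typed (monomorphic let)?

Derivation:
  unify Int ~ Int
  unify Int ~ Int
  unify Int ~ Int
  unify Bool ~ Bool
  unify Int ~ Int
  unify Int ~ Int
  unify Bool ~ Bool
\y._ : a -> Int
let x : a -> Int
  unify Int ~ Int
  unify Int ~ Int
  unify Int ~ Int
  unify Int ~ Int
  unify Int ~ Int

Answer: Int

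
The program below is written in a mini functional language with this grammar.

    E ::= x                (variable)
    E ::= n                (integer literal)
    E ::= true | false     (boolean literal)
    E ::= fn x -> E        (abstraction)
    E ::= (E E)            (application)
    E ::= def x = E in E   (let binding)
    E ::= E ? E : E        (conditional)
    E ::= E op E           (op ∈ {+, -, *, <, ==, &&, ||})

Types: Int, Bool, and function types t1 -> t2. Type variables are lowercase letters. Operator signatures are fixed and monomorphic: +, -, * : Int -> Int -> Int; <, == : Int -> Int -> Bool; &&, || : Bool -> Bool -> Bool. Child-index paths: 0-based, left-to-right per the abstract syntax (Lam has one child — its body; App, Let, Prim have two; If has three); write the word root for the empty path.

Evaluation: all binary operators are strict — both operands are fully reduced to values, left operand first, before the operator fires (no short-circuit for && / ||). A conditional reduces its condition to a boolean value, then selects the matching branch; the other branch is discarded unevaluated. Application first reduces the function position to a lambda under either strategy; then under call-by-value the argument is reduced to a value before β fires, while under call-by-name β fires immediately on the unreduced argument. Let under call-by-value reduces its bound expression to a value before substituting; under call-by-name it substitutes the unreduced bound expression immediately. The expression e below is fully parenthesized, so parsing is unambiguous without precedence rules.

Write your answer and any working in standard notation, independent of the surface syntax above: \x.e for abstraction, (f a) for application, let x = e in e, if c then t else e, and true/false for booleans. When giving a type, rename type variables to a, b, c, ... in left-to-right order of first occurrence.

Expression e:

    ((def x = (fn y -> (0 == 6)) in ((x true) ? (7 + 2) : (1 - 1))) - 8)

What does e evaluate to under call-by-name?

Answer: -8

Working:
step 0: ((let x = (\y.(0 == 6)) in (if (x true) then (7 + 2) else (1 - 1))) - 8)
step 1: [let@0] ((if ((\y.(0 == 6)) true) then (7 + 2) else (1 - 1)) - 8)
step 2: [beta@0.0] ((if (0 == 6) then (7 + 2) else (1 - 1)) - 8)
step 3: [delta@0.0] ((if false then (7 + 2) else (1 - 1)) - 8)
step 4: [if@0] ((1 - 1) - 8)
step 5: [delta@0] (0 - 8)
step 6: [delta@root] -8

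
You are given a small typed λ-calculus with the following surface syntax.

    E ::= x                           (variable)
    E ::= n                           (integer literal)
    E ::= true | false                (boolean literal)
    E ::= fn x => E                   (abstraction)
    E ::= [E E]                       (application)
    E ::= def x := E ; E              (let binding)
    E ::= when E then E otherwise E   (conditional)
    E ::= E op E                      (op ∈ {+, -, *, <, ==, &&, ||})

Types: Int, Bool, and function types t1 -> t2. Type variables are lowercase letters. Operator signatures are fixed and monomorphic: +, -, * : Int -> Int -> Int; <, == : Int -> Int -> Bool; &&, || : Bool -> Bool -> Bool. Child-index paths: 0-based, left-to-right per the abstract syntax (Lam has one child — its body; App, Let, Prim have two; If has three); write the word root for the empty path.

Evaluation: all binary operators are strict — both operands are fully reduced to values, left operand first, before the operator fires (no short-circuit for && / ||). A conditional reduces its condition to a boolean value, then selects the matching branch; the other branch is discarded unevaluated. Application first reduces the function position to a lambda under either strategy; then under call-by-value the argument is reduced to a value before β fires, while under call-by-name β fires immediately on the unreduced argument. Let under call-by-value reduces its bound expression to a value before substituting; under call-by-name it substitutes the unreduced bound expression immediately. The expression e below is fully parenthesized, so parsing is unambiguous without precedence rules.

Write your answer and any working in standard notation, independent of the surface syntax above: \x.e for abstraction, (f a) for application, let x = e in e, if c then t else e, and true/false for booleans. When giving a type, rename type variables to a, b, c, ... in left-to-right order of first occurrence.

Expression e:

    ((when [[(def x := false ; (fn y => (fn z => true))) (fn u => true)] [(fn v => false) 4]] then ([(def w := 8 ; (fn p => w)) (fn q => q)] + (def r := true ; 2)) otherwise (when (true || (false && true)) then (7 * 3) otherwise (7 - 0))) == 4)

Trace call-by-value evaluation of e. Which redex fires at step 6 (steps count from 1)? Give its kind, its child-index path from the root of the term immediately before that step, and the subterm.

Answer: let at 0.0.0 : (let w = 8 in (\p.w))

Working:
step 0: ((if (((let x = false in (\y.(\z.true))) (\u.true)) ((\v.false) 4)) then (((let w = 8 in (\p.w)) (\q.q)) + (let r = true in 2)) else (if (true || (false && true)) then (7 * 3) else (7 - 0))) == 4)
step 1: [let@0.0.0.0] ((if (((\y.(\z.true)) (\u.true)) ((\v.false) 4)) then (((let w = 8 in (\p.w)) (\q.q)) + (let r = true in 2)) else (if (true || (false && true)) then (7 * 3) else (7 - 0))) == 4)
step 2: [beta@0.0.0] ((if ((\z.true) ((\v.false) 4)) then (((let w = 8 in (\p.w)) (\q.q)) + (let r = true in 2)) else (if (true || (false && true)) then (7 * 3) else (7 - 0))) == 4)
step 3: [beta@0.0.1] ((if ((\z.true) false) then (((let w = 8 in (\p.w)) (\q.q)) + (let r = true in 2)) else (if (true || (false && true)) then (7 * 3) else (7 - 0))) == 4)
step 4: [beta@0.0] ((if true then (((let w = 8 in (\p.w)) (\q.q)) + (let r = true in 2)) else (if (true || (false && true)) then (7 * 3) else (7 - 0))) == 4)
step 5: [if@0] ((((let w = 8 in (\p.w)) (\q.q)) + (let r = true in 2)) == 4)
step 6: [let@0.0.0] ((((\p.8) (\q.q)) + (let r = true in 2)) == 4)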